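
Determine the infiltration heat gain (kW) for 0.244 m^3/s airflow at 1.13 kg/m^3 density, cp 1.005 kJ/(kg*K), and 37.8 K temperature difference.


Q = V_dot * rho * cp * dT
Q = 0.244 * 1.13 * 1.005 * 37.8
Q = 10.474 kW

10.474


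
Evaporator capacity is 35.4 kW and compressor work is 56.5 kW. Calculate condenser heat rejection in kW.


Q_cond = Q_evap + W
Q_cond = 35.4 + 56.5
Q_cond = 91.9 kW

91.9


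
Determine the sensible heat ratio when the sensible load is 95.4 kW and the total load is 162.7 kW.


SHR = Q_sensible / Q_total
SHR = 95.4 / 162.7
SHR = 0.586

0.586


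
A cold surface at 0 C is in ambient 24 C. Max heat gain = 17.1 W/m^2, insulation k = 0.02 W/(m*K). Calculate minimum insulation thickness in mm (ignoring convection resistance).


dT = 24 - (0) = 24 K
thickness = k * dT / q_max * 1000
thickness = 0.02 * 24 / 17.1 * 1000
thickness = 28.1 mm

28.1


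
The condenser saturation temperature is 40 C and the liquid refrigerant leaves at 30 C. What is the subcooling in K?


Subcooling = T_cond - T_liquid
Subcooling = 40 - 30
Subcooling = 10 K

10


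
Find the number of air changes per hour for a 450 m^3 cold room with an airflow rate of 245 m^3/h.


ACH = flow / volume
ACH = 245 / 450
ACH = 0.544

0.544


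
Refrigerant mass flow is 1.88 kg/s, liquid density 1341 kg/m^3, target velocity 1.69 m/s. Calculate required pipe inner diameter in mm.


A = m_dot / (rho * v) = 1.88 / (1341 * 1.69) = 0.0008295496163 m^2
d = sqrt(4*A/pi) * 1000
d = 32.5 mm

32.5


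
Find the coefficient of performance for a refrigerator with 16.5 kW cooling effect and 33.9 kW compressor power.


COP = Q_evap / W
COP = 16.5 / 33.9
COP = 0.487

0.487


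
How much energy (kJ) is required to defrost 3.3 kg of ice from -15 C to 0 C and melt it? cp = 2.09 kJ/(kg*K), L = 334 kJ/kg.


Sensible heat = cp * dT = 2.09 * 15 = 31.35 kJ/kg
Total per kg = 31.35 + 334 = 365.35 kJ/kg
Q = m * total = 3.3 * 365.35
Q = 1205.7 kJ

1205.7


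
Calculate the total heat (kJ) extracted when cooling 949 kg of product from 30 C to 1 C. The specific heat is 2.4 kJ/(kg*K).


dT = 30 - (1) = 29 K
Q = m * cp * dT = 949 * 2.4 * 29
Q = 66050 kJ

66050


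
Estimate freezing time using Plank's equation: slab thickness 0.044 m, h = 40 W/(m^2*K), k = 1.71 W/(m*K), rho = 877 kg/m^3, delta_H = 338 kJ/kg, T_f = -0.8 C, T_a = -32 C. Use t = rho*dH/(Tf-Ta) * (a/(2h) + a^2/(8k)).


dT = -0.8 - (-32) = 31.2 K
term1 = a/(2h) = 0.044/(2*40) = 0.00055
term2 = a^2/(8k) = 0.044^2/(8*1.71) = 0.0001415204678
t = rho*dH*1000/dT * (term1 + term2)
t = 877*338*1000/31.2 * (0.00055 + 0.0001415204678)
t = 6570 s

6570


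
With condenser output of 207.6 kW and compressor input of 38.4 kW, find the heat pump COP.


COP_hp = Q_cond / W
COP_hp = 207.6 / 38.4
COP_hp = 5.406

5.406


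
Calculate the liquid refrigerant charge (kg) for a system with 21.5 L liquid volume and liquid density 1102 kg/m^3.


Charge = V * rho / 1000
Charge = 21.5 * 1102 / 1000
Charge = 23.69 kg

23.69


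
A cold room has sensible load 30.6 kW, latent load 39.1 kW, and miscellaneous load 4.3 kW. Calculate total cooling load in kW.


Q_total = Q_s + Q_l + Q_misc
Q_total = 30.6 + 39.1 + 4.3
Q_total = 74.0 kW

74.0


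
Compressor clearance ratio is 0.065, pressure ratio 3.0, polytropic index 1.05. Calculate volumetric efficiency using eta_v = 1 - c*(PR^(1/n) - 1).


PR^(1/n) = 3.0^(1/1.05) = 2.84708999
eta_v = 1 - 0.065 * (2.84708999 - 1)
eta_v = 0.8799

0.8799


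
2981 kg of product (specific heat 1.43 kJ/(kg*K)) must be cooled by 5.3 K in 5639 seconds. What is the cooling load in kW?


Q = m * cp * dT / t
Q = 2981 * 1.43 * 5.3 / 5639
Q = 4.007 kW

4.007


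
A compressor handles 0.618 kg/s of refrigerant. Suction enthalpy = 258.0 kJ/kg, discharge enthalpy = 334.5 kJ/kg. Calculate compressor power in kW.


dh = 334.5 - 258.0 = 76.5 kJ/kg
W = m_dot * dh = 0.618 * 76.5 = 47.28 kW

47.28


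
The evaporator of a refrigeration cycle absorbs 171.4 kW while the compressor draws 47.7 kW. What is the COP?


COP = Q_evap / W
COP = 171.4 / 47.7
COP = 3.593

3.593


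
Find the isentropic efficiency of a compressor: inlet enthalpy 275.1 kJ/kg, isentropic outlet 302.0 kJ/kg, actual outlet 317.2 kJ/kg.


dh_ideal = 302.0 - 275.1 = 26.9 kJ/kg
dh_actual = 317.2 - 275.1 = 42.1 kJ/kg
eta_s = dh_ideal / dh_actual = 26.9 / 42.1
eta_s = 0.639

0.639


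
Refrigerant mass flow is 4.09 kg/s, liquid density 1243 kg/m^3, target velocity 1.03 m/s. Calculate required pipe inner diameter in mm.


A = m_dot / (rho * v) = 4.09 / (1243 * 1.03) = 0.003194588726 m^2
d = sqrt(4*A/pi) * 1000
d = 63.8 mm

63.8


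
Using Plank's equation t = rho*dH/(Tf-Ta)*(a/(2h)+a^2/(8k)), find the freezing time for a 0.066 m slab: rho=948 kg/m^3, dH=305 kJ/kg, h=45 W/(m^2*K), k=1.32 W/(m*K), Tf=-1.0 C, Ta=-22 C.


dT = -1.0 - (-22) = 21.0 K
term1 = a/(2h) = 0.066/(2*45) = 0.0007333333333
term2 = a^2/(8k) = 0.066^2/(8*1.32) = 0.0004125
t = rho*dH*1000/dT * (term1 + term2)
t = 948*305*1000/21.0 * (0.0007333333333 + 0.0004125)
t = 15776 s

15776


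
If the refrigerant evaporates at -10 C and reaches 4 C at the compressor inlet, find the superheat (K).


Superheat = T_suction - T_evap
Superheat = 4 - (-10)
Superheat = 14 K

14


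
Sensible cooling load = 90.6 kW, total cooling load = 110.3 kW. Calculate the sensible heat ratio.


SHR = Q_sensible / Q_total
SHR = 90.6 / 110.3
SHR = 0.821

0.821


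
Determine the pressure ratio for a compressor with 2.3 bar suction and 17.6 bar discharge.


PR = P_high / P_low
PR = 17.6 / 2.3
PR = 7.652

7.652


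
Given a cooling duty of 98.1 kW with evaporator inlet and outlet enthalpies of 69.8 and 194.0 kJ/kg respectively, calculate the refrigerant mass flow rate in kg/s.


dh = 194.0 - 69.8 = 124.2 kJ/kg
m_dot = Q / dh = 98.1 / 124.2 = 0.7899 kg/s

0.7899


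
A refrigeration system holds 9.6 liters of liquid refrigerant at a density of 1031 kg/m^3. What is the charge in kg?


Charge = V * rho / 1000
Charge = 9.6 * 1031 / 1000
Charge = 9.9 kg

9.9


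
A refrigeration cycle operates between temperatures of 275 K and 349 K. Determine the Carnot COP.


dT = 349 - 275 = 74 K
COP_carnot = T_cold / dT = 275 / 74
COP_carnot = 3.716

3.716


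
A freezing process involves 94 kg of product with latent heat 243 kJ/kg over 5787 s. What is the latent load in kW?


Q_lat = m * h_fg / t
Q_lat = 94 * 243 / 5787
Q_lat = 3.95 kW

3.95


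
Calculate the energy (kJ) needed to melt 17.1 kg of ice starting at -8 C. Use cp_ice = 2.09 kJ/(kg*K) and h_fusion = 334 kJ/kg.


Sensible heat = cp * dT = 2.09 * 8 = 16.72 kJ/kg
Total per kg = 16.72 + 334 = 350.72 kJ/kg
Q = m * total = 17.1 * 350.72
Q = 5997.3 kJ

5997.3


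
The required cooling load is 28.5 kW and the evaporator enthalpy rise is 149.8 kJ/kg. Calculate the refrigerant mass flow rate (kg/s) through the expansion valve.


m_dot = Q / dh
m_dot = 28.5 / 149.8
m_dot = 0.1903 kg/s

0.1903


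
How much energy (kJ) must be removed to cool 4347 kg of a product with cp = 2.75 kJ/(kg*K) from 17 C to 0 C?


dT = 17 - (0) = 17 K
Q = m * cp * dT = 4347 * 2.75 * 17
Q = 203222 kJ

203222


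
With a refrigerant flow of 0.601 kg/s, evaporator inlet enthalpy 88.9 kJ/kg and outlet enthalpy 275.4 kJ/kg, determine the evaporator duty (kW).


dh = 275.4 - 88.9 = 186.5 kJ/kg
Q_evap = m_dot * dh = 0.601 * 186.5
Q_evap = 112.09 kW

112.09


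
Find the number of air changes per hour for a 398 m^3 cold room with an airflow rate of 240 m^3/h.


ACH = flow / volume
ACH = 240 / 398
ACH = 0.603

0.603


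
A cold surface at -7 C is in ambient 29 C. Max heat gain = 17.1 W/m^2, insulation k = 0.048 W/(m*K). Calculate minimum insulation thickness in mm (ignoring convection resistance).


dT = 29 - (-7) = 36 K
thickness = k * dT / q_max * 1000
thickness = 0.048 * 36 / 17.1 * 1000
thickness = 101.1 mm

101.1


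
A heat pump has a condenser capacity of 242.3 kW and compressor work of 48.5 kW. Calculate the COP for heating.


COP_hp = Q_cond / W
COP_hp = 242.3 / 48.5
COP_hp = 4.996

4.996


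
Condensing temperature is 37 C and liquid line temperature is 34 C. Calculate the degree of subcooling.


Subcooling = T_cond - T_liquid
Subcooling = 37 - 34
Subcooling = 3 K

3


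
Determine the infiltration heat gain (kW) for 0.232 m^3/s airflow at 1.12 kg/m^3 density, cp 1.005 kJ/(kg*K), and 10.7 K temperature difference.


Q = V_dot * rho * cp * dT
Q = 0.232 * 1.12 * 1.005 * 10.7
Q = 2.794 kW

2.794


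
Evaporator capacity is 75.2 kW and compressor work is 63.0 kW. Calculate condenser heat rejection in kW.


Q_cond = Q_evap + W
Q_cond = 75.2 + 63.0
Q_cond = 138.2 kW

138.2


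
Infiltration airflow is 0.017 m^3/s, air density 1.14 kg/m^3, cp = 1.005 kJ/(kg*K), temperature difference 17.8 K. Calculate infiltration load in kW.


Q = V_dot * rho * cp * dT
Q = 0.017 * 1.14 * 1.005 * 17.8
Q = 0.347 kW

0.347


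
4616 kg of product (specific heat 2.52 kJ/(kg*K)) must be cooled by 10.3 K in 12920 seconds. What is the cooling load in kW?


Q = m * cp * dT / t
Q = 4616 * 2.52 * 10.3 / 12920
Q = 9.273 kW

9.273


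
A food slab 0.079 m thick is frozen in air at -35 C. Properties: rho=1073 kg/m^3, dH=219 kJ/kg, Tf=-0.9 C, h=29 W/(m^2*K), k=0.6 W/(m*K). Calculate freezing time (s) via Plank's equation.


dT = -0.9 - (-35) = 34.1 K
term1 = a/(2h) = 0.079/(2*29) = 0.001362068966
term2 = a^2/(8k) = 0.079^2/(8*0.6) = 0.001300208333
t = rho*dH*1000/dT * (term1 + term2)
t = 1073*219*1000/34.1 * (0.001362068966 + 0.001300208333)
t = 18346 s

18346


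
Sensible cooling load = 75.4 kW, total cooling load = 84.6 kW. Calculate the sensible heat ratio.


SHR = Q_sensible / Q_total
SHR = 75.4 / 84.6
SHR = 0.891

0.891


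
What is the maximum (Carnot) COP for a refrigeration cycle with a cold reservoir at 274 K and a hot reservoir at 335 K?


dT = 335 - 274 = 61 K
COP_carnot = T_cold / dT = 274 / 61
COP_carnot = 4.492

4.492


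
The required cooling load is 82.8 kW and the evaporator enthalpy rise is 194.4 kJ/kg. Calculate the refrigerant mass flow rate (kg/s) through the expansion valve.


m_dot = Q / dh
m_dot = 82.8 / 194.4
m_dot = 0.4259 kg/s

0.4259


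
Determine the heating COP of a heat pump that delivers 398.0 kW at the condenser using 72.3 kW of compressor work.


COP_hp = Q_cond / W
COP_hp = 398.0 / 72.3
COP_hp = 5.505

5.505


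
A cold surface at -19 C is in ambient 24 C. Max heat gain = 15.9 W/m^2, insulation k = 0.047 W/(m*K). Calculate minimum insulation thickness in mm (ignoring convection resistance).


dT = 24 - (-19) = 43 K
thickness = k * dT / q_max * 1000
thickness = 0.047 * 43 / 15.9 * 1000
thickness = 127.1 mm

127.1


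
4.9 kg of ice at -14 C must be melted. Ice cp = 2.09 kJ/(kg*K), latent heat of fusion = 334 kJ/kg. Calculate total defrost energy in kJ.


Sensible heat = cp * dT = 2.09 * 14 = 29.26 kJ/kg
Total per kg = 29.26 + 334 = 363.26 kJ/kg
Q = m * total = 4.9 * 363.26
Q = 1780.0 kJ

1780.0


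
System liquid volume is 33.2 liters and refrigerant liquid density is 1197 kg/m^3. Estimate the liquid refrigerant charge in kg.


Charge = V * rho / 1000
Charge = 33.2 * 1197 / 1000
Charge = 39.74 kg

39.74


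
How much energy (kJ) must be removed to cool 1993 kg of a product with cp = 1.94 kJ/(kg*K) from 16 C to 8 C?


dT = 16 - (8) = 8 K
Q = m * cp * dT = 1993 * 1.94 * 8
Q = 30931 kJ

30931


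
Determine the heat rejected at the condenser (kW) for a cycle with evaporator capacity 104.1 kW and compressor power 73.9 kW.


Q_cond = Q_evap + W
Q_cond = 104.1 + 73.9
Q_cond = 178.0 kW

178.0


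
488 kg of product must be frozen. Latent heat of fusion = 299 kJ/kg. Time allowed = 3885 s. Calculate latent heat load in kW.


Q_lat = m * h_fg / t
Q_lat = 488 * 299 / 3885
Q_lat = 37.56 kW

37.56


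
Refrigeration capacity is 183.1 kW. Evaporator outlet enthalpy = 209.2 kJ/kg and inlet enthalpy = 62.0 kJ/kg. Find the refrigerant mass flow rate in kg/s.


dh = 209.2 - 62.0 = 147.2 kJ/kg
m_dot = Q / dh = 183.1 / 147.2 = 1.2439 kg/s

1.2439


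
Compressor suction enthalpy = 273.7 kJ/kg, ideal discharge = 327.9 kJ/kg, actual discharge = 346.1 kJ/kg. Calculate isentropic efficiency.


dh_ideal = 327.9 - 273.7 = 54.2 kJ/kg
dh_actual = 346.1 - 273.7 = 72.4 kJ/kg
eta_s = dh_ideal / dh_actual = 54.2 / 72.4
eta_s = 0.7486

0.7486


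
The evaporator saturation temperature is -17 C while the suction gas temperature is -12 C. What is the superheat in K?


Superheat = T_suction - T_evap
Superheat = -12 - (-17)
Superheat = 5 K

5


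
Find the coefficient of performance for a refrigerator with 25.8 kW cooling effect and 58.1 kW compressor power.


COP = Q_evap / W
COP = 25.8 / 58.1
COP = 0.444

0.444


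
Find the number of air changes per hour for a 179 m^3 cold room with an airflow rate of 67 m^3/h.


ACH = flow / volume
ACH = 67 / 179
ACH = 0.374

0.374


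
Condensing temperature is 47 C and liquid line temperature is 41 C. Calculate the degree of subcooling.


Subcooling = T_cond - T_liquid
Subcooling = 47 - 41
Subcooling = 6 K

6


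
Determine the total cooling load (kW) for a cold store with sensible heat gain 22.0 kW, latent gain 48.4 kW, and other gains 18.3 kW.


Q_total = Q_s + Q_l + Q_misc
Q_total = 22.0 + 48.4 + 18.3
Q_total = 88.7 kW

88.7


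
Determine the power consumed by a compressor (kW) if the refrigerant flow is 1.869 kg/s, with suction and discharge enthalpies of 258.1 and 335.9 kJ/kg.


dh = 335.9 - 258.1 = 77.8 kJ/kg
W = m_dot * dh = 1.869 * 77.8 = 145.41 kW

145.41


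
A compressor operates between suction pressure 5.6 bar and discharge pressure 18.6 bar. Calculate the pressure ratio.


PR = P_high / P_low
PR = 18.6 / 5.6
PR = 3.321

3.321


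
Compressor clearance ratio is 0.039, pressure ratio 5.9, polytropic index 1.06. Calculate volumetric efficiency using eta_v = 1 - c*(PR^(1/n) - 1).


PR^(1/n) = 5.9^(1/1.06) = 5.33603757
eta_v = 1 - 0.039 * (5.33603757 - 1)
eta_v = 0.8309

0.8309


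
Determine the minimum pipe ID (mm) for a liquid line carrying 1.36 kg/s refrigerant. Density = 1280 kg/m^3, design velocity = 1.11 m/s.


A = m_dot / (rho * v) = 1.36 / (1280 * 1.11) = 0.0009572072072 m^2
d = sqrt(4*A/pi) * 1000
d = 34.9 mm

34.9


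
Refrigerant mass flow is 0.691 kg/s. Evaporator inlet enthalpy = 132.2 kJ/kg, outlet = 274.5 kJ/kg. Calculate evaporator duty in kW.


dh = 274.5 - 132.2 = 142.3 kJ/kg
Q_evap = m_dot * dh = 0.691 * 142.3
Q_evap = 98.33 kW

98.33


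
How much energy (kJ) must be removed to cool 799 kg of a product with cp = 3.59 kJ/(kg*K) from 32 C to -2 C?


dT = 32 - (-2) = 34 K
Q = m * cp * dT = 799 * 3.59 * 34
Q = 97526 kJ

97526


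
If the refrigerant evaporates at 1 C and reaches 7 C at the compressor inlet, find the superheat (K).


Superheat = T_suction - T_evap
Superheat = 7 - (1)
Superheat = 6 K

6


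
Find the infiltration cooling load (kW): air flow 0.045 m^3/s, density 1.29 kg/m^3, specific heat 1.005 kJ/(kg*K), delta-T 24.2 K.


Q = V_dot * rho * cp * dT
Q = 0.045 * 1.29 * 1.005 * 24.2
Q = 1.412 kW

1.412


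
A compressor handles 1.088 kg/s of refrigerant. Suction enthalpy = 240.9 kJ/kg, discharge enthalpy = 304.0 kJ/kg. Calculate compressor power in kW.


dh = 304.0 - 240.9 = 63.1 kJ/kg
W = m_dot * dh = 1.088 * 63.1 = 68.65 kW

68.65


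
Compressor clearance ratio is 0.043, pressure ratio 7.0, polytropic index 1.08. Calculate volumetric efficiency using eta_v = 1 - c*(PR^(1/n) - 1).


PR^(1/n) = 7.0^(1/1.08) = 6.06035668
eta_v = 1 - 0.043 * (6.06035668 - 1)
eta_v = 0.7824

0.7824


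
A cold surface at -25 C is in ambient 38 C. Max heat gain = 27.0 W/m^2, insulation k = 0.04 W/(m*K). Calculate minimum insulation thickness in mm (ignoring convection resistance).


dT = 38 - (-25) = 63 K
thickness = k * dT / q_max * 1000
thickness = 0.04 * 63 / 27.0 * 1000
thickness = 93.3 mm

93.3


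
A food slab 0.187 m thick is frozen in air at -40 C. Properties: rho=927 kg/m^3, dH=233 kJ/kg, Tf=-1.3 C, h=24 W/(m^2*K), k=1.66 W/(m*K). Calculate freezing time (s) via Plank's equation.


dT = -1.3 - (-40) = 38.7 K
term1 = a/(2h) = 0.187/(2*24) = 0.003895833333
term2 = a^2/(8k) = 0.187^2/(8*1.66) = 0.002633207831
t = rho*dH*1000/dT * (term1 + term2)
t = 927*233*1000/38.7 * (0.003895833333 + 0.002633207831)
t = 36440 s

36440


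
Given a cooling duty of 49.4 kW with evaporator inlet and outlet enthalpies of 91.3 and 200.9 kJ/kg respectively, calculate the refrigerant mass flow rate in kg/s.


dh = 200.9 - 91.3 = 109.6 kJ/kg
m_dot = Q / dh = 49.4 / 109.6 = 0.4507 kg/s

0.4507


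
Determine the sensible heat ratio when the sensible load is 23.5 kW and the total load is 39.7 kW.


SHR = Q_sensible / Q_total
SHR = 23.5 / 39.7
SHR = 0.592

0.592


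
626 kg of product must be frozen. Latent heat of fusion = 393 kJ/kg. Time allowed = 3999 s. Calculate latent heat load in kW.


Q_lat = m * h_fg / t
Q_lat = 626 * 393 / 3999
Q_lat = 61.52 kW

61.52


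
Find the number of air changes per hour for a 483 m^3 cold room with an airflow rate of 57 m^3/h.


ACH = flow / volume
ACH = 57 / 483
ACH = 0.118

0.118


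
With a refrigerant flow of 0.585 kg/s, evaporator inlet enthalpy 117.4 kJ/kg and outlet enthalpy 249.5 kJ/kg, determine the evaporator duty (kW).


dh = 249.5 - 117.4 = 132.1 kJ/kg
Q_evap = m_dot * dh = 0.585 * 132.1
Q_evap = 77.28 kW

77.28


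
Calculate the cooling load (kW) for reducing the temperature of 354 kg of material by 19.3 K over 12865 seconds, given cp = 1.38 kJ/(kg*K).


Q = m * cp * dT / t
Q = 354 * 1.38 * 19.3 / 12865
Q = 0.733 kW

0.733


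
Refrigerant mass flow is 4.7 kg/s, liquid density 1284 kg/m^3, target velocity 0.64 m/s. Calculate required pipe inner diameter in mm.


A = m_dot / (rho * v) = 4.7 / (1284 * 0.64) = 0.005719431464 m^2
d = sqrt(4*A/pi) * 1000
d = 85.3 mm

85.3


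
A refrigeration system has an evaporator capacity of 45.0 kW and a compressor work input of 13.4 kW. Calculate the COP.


COP = Q_evap / W
COP = 45.0 / 13.4
COP = 3.358

3.358


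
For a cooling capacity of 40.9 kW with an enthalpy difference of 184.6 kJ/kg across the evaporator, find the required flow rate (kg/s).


m_dot = Q / dh
m_dot = 40.9 / 184.6
m_dot = 0.2216 kg/s

0.2216


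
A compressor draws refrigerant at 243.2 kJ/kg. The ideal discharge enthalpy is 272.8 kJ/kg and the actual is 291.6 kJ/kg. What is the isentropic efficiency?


dh_ideal = 272.8 - 243.2 = 29.6 kJ/kg
dh_actual = 291.6 - 243.2 = 48.4 kJ/kg
eta_s = dh_ideal / dh_actual = 29.6 / 48.4
eta_s = 0.6116

0.6116


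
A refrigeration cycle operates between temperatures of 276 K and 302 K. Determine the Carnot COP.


dT = 302 - 276 = 26 K
COP_carnot = T_cold / dT = 276 / 26
COP_carnot = 10.615

10.615


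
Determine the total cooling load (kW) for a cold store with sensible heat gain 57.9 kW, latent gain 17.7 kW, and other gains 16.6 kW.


Q_total = Q_s + Q_l + Q_misc
Q_total = 57.9 + 17.7 + 16.6
Q_total = 92.2 kW

92.2


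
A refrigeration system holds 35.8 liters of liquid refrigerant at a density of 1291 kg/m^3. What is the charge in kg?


Charge = V * rho / 1000
Charge = 35.8 * 1291 / 1000
Charge = 46.22 kg

46.22


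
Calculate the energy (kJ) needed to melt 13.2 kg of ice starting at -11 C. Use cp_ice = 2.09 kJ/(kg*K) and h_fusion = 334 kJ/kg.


Sensible heat = cp * dT = 2.09 * 11 = 22.99 kJ/kg
Total per kg = 22.99 + 334 = 356.99 kJ/kg
Q = m * total = 13.2 * 356.99
Q = 4712.3 kJ

4712.3


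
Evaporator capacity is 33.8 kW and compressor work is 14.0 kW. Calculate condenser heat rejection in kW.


Q_cond = Q_evap + W
Q_cond = 33.8 + 14.0
Q_cond = 47.8 kW

47.8


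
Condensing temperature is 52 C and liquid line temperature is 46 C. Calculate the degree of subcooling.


Subcooling = T_cond - T_liquid
Subcooling = 52 - 46
Subcooling = 6 K

6


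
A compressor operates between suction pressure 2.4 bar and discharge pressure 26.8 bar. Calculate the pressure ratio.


PR = P_high / P_low
PR = 26.8 / 2.4
PR = 11.167

11.167


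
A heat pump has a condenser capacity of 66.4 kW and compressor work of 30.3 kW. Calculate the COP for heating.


COP_hp = Q_cond / W
COP_hp = 66.4 / 30.3
COP_hp = 2.191

2.191


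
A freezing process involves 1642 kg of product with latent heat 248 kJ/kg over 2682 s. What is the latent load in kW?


Q_lat = m * h_fg / t
Q_lat = 1642 * 248 / 2682
Q_lat = 151.83 kW

151.83


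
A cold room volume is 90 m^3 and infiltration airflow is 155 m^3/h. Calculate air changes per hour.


ACH = flow / volume
ACH = 155 / 90
ACH = 1.722

1.722


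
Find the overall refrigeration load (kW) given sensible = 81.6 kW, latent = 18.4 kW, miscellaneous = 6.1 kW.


Q_total = Q_s + Q_l + Q_misc
Q_total = 81.6 + 18.4 + 6.1
Q_total = 106.1 kW

106.1


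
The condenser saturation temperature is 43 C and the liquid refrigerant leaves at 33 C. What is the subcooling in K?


Subcooling = T_cond - T_liquid
Subcooling = 43 - 33
Subcooling = 10 K

10


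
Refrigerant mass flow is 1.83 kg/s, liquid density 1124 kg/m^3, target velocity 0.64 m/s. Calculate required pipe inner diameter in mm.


A = m_dot / (rho * v) = 1.83 / (1124 * 0.64) = 0.002543927936 m^2
d = sqrt(4*A/pi) * 1000
d = 56.9 mm

56.9


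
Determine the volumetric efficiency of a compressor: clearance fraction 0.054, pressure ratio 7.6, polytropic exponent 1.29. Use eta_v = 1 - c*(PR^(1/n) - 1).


PR^(1/n) = 7.6^(1/1.29) = 4.81727273
eta_v = 1 - 0.054 * (4.81727273 - 1)
eta_v = 0.7939

0.7939


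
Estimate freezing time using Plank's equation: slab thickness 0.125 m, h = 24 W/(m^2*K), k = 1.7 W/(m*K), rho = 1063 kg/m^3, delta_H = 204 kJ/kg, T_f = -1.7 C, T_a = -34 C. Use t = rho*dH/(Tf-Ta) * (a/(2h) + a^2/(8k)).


dT = -1.7 - (-34) = 32.3 K
term1 = a/(2h) = 0.125/(2*24) = 0.002604166667
term2 = a^2/(8k) = 0.125^2/(8*1.7) = 0.001148897059
t = rho*dH*1000/dT * (term1 + term2)
t = 1063*204*1000/32.3 * (0.002604166667 + 0.001148897059)
t = 25197 s

25197


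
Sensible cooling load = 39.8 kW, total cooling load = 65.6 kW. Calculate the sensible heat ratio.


SHR = Q_sensible / Q_total
SHR = 39.8 / 65.6
SHR = 0.607

0.607


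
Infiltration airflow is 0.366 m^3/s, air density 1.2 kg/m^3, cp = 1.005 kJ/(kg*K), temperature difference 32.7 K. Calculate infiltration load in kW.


Q = V_dot * rho * cp * dT
Q = 0.366 * 1.2 * 1.005 * 32.7
Q = 14.434 kW

14.434


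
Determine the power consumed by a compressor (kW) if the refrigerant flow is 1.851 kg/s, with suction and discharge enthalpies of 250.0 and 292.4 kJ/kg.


dh = 292.4 - 250.0 = 42.4 kJ/kg
W = m_dot * dh = 1.851 * 42.4 = 78.48 kW

78.48


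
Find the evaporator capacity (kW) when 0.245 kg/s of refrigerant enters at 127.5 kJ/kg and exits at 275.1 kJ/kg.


dh = 275.1 - 127.5 = 147.6 kJ/kg
Q_evap = m_dot * dh = 0.245 * 147.6
Q_evap = 36.16 kW

36.16


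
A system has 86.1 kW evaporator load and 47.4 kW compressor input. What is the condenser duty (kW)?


Q_cond = Q_evap + W
Q_cond = 86.1 + 47.4
Q_cond = 133.5 kW

133.5


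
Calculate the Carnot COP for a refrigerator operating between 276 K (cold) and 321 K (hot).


dT = 321 - 276 = 45 K
COP_carnot = T_cold / dT = 276 / 45
COP_carnot = 6.133

6.133


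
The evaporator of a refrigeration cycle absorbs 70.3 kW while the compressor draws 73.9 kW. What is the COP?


COP = Q_evap / W
COP = 70.3 / 73.9
COP = 0.951

0.951


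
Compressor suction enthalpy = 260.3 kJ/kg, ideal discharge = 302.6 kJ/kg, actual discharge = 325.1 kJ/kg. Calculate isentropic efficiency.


dh_ideal = 302.6 - 260.3 = 42.3 kJ/kg
dh_actual = 325.1 - 260.3 = 64.8 kJ/kg
eta_s = dh_ideal / dh_actual = 42.3 / 64.8
eta_s = 0.6528

0.6528


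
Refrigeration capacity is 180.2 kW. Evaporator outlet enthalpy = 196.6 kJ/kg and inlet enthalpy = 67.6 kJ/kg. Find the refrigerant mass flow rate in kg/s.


dh = 196.6 - 67.6 = 129.0 kJ/kg
m_dot = Q / dh = 180.2 / 129.0 = 1.3969 kg/s

1.3969


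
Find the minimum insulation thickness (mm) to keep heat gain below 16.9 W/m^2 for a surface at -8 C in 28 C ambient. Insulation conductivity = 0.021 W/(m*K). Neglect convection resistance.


dT = 28 - (-8) = 36 K
thickness = k * dT / q_max * 1000
thickness = 0.021 * 36 / 16.9 * 1000
thickness = 44.7 mm

44.7


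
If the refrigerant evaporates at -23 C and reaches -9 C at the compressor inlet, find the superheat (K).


Superheat = T_suction - T_evap
Superheat = -9 - (-23)
Superheat = 14 K

14


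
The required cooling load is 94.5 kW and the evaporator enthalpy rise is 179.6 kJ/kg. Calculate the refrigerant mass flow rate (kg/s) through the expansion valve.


m_dot = Q / dh
m_dot = 94.5 / 179.6
m_dot = 0.5262 kg/s

0.5262


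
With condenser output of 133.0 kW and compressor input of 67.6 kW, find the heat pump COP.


COP_hp = Q_cond / W
COP_hp = 133.0 / 67.6
COP_hp = 1.967

1.967


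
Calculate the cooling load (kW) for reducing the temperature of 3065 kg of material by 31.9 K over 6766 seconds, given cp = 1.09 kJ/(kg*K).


Q = m * cp * dT / t
Q = 3065 * 1.09 * 31.9 / 6766
Q = 15.751 kW

15.751


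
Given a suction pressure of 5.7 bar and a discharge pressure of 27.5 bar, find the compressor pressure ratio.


PR = P_high / P_low
PR = 27.5 / 5.7
PR = 4.825

4.825


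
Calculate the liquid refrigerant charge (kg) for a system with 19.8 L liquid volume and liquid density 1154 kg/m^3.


Charge = V * rho / 1000
Charge = 19.8 * 1154 / 1000
Charge = 22.85 kg

22.85


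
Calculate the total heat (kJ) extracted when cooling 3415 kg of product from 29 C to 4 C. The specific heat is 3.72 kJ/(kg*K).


dT = 29 - (4) = 25 K
Q = m * cp * dT = 3415 * 3.72 * 25
Q = 317595 kJ

317595


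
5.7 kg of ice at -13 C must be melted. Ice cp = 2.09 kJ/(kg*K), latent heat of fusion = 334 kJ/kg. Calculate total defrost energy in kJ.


Sensible heat = cp * dT = 2.09 * 13 = 27.17 kJ/kg
Total per kg = 27.17 + 334 = 361.17 kJ/kg
Q = m * total = 5.7 * 361.17
Q = 2058.7 kJ

2058.7


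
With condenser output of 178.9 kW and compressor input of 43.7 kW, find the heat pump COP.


COP_hp = Q_cond / W
COP_hp = 178.9 / 43.7
COP_hp = 4.094

4.094


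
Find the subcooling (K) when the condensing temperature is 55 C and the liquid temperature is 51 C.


Subcooling = T_cond - T_liquid
Subcooling = 55 - 51
Subcooling = 4 K

4


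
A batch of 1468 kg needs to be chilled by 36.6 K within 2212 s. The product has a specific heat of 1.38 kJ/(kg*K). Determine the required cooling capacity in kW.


Q = m * cp * dT / t
Q = 1468 * 1.38 * 36.6 / 2212
Q = 33.52 kW

33.52


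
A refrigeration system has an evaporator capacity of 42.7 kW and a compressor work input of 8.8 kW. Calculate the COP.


COP = Q_evap / W
COP = 42.7 / 8.8
COP = 4.852

4.852


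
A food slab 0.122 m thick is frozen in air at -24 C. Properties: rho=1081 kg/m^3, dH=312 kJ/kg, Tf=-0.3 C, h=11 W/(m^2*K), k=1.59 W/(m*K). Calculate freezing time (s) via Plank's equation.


dT = -0.3 - (-24) = 23.7 K
term1 = a/(2h) = 0.122/(2*11) = 0.005545454545
term2 = a^2/(8k) = 0.122^2/(8*1.59) = 0.001170125786
t = rho*dH*1000/dT * (term1 + term2)
t = 1081*312*1000/23.7 * (0.005545454545 + 0.001170125786)
t = 95569 s

95569


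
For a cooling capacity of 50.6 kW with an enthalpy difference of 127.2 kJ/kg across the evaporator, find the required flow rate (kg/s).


m_dot = Q / dh
m_dot = 50.6 / 127.2
m_dot = 0.3978 kg/s

0.3978


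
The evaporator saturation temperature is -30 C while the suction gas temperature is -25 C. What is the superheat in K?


Superheat = T_suction - T_evap
Superheat = -25 - (-30)
Superheat = 5 K

5


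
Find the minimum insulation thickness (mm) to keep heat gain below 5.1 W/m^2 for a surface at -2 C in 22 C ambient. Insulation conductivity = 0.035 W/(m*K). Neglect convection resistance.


dT = 22 - (-2) = 24 K
thickness = k * dT / q_max * 1000
thickness = 0.035 * 24 / 5.1 * 1000
thickness = 164.7 mm

164.7


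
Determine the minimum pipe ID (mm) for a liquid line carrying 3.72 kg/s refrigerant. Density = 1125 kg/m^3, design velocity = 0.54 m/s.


A = m_dot / (rho * v) = 3.72 / (1125 * 0.54) = 0.00612345679 m^2
d = sqrt(4*A/pi) * 1000
d = 88.3 mm

88.3


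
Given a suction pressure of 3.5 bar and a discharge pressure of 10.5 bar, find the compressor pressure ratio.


PR = P_high / P_low
PR = 10.5 / 3.5
PR = 3.0

3.0


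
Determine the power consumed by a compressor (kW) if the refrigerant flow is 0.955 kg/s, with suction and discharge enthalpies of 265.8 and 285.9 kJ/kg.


dh = 285.9 - 265.8 = 20.1 kJ/kg
W = m_dot * dh = 0.955 * 20.1 = 19.2 kW

19.2


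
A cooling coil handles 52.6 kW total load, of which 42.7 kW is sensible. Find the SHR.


SHR = Q_sensible / Q_total
SHR = 42.7 / 52.6
SHR = 0.812

0.812


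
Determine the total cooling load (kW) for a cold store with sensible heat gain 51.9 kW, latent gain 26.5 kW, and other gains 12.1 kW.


Q_total = Q_s + Q_l + Q_misc
Q_total = 51.9 + 26.5 + 12.1
Q_total = 90.5 kW

90.5


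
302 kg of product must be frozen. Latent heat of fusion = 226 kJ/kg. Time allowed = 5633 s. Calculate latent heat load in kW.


Q_lat = m * h_fg / t
Q_lat = 302 * 226 / 5633
Q_lat = 12.12 kW

12.12


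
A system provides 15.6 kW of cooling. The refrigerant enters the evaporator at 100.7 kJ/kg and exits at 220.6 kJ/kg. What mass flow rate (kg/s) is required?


dh = 220.6 - 100.7 = 119.9 kJ/kg
m_dot = Q / dh = 15.6 / 119.9 = 0.1301 kg/s

0.1301


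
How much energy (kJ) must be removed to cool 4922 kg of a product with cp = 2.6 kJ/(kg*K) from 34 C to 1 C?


dT = 34 - (1) = 33 K
Q = m * cp * dT = 4922 * 2.6 * 33
Q = 422308 kJ

422308


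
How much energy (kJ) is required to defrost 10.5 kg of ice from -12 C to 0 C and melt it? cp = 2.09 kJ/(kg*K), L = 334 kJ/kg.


Sensible heat = cp * dT = 2.09 * 12 = 25.08 kJ/kg
Total per kg = 25.08 + 334 = 359.08 kJ/kg
Q = m * total = 10.5 * 359.08
Q = 3770.3 kJ

3770.3


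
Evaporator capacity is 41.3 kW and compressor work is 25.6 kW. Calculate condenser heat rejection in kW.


Q_cond = Q_evap + W
Q_cond = 41.3 + 25.6
Q_cond = 66.9 kW

66.9


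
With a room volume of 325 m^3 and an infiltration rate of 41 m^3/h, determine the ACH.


ACH = flow / volume
ACH = 41 / 325
ACH = 0.126

0.126


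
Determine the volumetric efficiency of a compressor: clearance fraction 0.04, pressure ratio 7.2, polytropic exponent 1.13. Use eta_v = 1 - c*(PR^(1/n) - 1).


PR^(1/n) = 7.2^(1/1.13) = 5.73721763
eta_v = 1 - 0.04 * (5.73721763 - 1)
eta_v = 0.8105

0.8105


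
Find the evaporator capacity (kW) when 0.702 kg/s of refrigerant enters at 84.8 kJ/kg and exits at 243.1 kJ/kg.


dh = 243.1 - 84.8 = 158.3 kJ/kg
Q_evap = m_dot * dh = 0.702 * 158.3
Q_evap = 111.13 kW

111.13


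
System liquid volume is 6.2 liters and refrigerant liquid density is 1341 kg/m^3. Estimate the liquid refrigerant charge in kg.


Charge = V * rho / 1000
Charge = 6.2 * 1341 / 1000
Charge = 8.31 kg

8.31


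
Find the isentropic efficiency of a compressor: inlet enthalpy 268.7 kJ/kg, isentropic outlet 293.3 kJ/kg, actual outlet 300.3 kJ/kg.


dh_ideal = 293.3 - 268.7 = 24.6 kJ/kg
dh_actual = 300.3 - 268.7 = 31.6 kJ/kg
eta_s = dh_ideal / dh_actual = 24.6 / 31.6
eta_s = 0.7785

0.7785


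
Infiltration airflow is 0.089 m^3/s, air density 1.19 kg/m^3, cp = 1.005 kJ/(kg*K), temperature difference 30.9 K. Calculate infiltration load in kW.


Q = V_dot * rho * cp * dT
Q = 0.089 * 1.19 * 1.005 * 30.9
Q = 3.289 kW

3.289


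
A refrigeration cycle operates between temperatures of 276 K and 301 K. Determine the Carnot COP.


dT = 301 - 276 = 25 K
COP_carnot = T_cold / dT = 276 / 25
COP_carnot = 11.04

11.04


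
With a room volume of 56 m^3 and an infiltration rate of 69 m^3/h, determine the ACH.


ACH = flow / volume
ACH = 69 / 56
ACH = 1.232

1.232


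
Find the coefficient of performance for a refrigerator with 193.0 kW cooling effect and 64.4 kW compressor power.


COP = Q_evap / W
COP = 193.0 / 64.4
COP = 2.997

2.997


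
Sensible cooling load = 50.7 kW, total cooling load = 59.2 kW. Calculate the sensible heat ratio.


SHR = Q_sensible / Q_total
SHR = 50.7 / 59.2
SHR = 0.856

0.856


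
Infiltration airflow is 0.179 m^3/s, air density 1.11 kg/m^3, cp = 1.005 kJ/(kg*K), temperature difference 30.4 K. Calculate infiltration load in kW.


Q = V_dot * rho * cp * dT
Q = 0.179 * 1.11 * 1.005 * 30.4
Q = 6.07 kW

6.07


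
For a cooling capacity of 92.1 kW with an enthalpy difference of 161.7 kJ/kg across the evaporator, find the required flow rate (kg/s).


m_dot = Q / dh
m_dot = 92.1 / 161.7
m_dot = 0.5696 kg/s

0.5696


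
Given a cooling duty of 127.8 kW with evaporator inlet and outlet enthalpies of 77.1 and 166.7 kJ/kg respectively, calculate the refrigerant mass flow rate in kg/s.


dh = 166.7 - 77.1 = 89.6 kJ/kg
m_dot = Q / dh = 127.8 / 89.6 = 1.4263 kg/s

1.4263


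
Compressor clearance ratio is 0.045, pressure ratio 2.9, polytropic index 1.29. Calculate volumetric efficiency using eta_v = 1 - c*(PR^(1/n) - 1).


PR^(1/n) = 2.9^(1/1.29) = 2.28269591
eta_v = 1 - 0.045 * (2.28269591 - 1)
eta_v = 0.9423

0.9423


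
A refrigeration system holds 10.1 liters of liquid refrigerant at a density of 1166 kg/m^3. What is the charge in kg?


Charge = V * rho / 1000
Charge = 10.1 * 1166 / 1000
Charge = 11.78 kg

11.78


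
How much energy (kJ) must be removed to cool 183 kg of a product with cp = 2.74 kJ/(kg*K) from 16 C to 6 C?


dT = 16 - (6) = 10 K
Q = m * cp * dT = 183 * 2.74 * 10
Q = 5014 kJ

5014


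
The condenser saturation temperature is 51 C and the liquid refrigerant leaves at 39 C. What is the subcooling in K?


Subcooling = T_cond - T_liquid
Subcooling = 51 - 39
Subcooling = 12 K

12


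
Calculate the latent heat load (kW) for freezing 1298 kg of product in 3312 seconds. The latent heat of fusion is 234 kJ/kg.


Q_lat = m * h_fg / t
Q_lat = 1298 * 234 / 3312
Q_lat = 91.71 kW

91.71


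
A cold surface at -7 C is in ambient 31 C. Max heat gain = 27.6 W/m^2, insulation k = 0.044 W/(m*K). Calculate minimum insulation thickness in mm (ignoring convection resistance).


dT = 31 - (-7) = 38 K
thickness = k * dT / q_max * 1000
thickness = 0.044 * 38 / 27.6 * 1000
thickness = 60.6 mm

60.6


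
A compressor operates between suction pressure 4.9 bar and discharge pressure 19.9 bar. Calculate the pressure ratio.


PR = P_high / P_low
PR = 19.9 / 4.9
PR = 4.061

4.061


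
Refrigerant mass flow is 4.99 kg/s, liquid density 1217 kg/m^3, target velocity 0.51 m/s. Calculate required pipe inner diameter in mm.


A = m_dot / (rho * v) = 4.99 / (1217 * 0.51) = 0.008039699035 m^2
d = sqrt(4*A/pi) * 1000
d = 101.2 mm

101.2


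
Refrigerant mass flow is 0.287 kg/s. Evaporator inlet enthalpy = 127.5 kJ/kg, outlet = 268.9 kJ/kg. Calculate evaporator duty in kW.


dh = 268.9 - 127.5 = 141.4 kJ/kg
Q_evap = m_dot * dh = 0.287 * 141.4
Q_evap = 40.58 kW

40.58


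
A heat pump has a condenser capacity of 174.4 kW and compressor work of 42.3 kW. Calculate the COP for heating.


COP_hp = Q_cond / W
COP_hp = 174.4 / 42.3
COP_hp = 4.123

4.123


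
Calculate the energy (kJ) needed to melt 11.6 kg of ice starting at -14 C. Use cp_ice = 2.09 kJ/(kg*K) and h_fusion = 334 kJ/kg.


Sensible heat = cp * dT = 2.09 * 14 = 29.26 kJ/kg
Total per kg = 29.26 + 334 = 363.26 kJ/kg
Q = m * total = 11.6 * 363.26
Q = 4213.8 kJ

4213.8


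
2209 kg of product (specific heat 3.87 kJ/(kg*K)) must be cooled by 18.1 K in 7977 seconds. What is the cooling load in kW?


Q = m * cp * dT / t
Q = 2209 * 3.87 * 18.1 / 7977
Q = 19.397 kW

19.397


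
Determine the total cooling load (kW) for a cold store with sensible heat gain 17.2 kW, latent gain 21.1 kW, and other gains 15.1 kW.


Q_total = Q_s + Q_l + Q_misc
Q_total = 17.2 + 21.1 + 15.1
Q_total = 53.4 kW

53.4


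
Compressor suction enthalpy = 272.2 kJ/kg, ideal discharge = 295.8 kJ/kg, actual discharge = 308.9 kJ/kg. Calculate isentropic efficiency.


dh_ideal = 295.8 - 272.2 = 23.6 kJ/kg
dh_actual = 308.9 - 272.2 = 36.7 kJ/kg
eta_s = dh_ideal / dh_actual = 23.6 / 36.7
eta_s = 0.6431

0.6431


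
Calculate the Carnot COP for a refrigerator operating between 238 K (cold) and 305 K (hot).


dT = 305 - 238 = 67 K
COP_carnot = T_cold / dT = 238 / 67
COP_carnot = 3.552

3.552


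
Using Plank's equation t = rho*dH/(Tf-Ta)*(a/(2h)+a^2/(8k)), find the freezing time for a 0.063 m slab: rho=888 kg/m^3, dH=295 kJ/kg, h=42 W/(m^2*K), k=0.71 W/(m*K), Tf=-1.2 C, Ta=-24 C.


dT = -1.2 - (-24) = 22.8 K
term1 = a/(2h) = 0.063/(2*42) = 0.00075
term2 = a^2/(8k) = 0.063^2/(8*0.71) = 0.0006987676056
t = rho*dH*1000/dT * (term1 + term2)
t = 888*295*1000/22.8 * (0.00075 + 0.0006987676056)
t = 16646 s

16646


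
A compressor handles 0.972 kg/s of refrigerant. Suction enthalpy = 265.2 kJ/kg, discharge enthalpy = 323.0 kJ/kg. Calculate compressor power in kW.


dh = 323.0 - 265.2 = 57.8 kJ/kg
W = m_dot * dh = 0.972 * 57.8 = 56.18 kW

56.18


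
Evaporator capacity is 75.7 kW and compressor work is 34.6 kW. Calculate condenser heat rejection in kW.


Q_cond = Q_evap + W
Q_cond = 75.7 + 34.6
Q_cond = 110.3 kW

110.3


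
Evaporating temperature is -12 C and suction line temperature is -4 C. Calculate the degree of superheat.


Superheat = T_suction - T_evap
Superheat = -4 - (-12)
Superheat = 8 K

8


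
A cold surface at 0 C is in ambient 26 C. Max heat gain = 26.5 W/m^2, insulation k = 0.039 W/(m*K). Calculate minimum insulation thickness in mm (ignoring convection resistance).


dT = 26 - (0) = 26 K
thickness = k * dT / q_max * 1000
thickness = 0.039 * 26 / 26.5 * 1000
thickness = 38.3 mm

38.3


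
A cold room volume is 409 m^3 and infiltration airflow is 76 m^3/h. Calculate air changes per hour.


ACH = flow / volume
ACH = 76 / 409
ACH = 0.186

0.186


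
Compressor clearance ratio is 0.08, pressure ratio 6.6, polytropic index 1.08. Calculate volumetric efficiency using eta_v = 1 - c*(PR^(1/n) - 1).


PR^(1/n) = 6.6^(1/1.08) = 5.73900995
eta_v = 1 - 0.08 * (5.73900995 - 1)
eta_v = 0.6209

0.6209


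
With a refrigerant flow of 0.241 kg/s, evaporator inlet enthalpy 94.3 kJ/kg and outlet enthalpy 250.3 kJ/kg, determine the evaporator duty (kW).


dh = 250.3 - 94.3 = 156.0 kJ/kg
Q_evap = m_dot * dh = 0.241 * 156.0
Q_evap = 37.6 kW

37.6


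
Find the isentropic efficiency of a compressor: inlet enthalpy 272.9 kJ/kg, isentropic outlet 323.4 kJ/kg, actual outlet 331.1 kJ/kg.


dh_ideal = 323.4 - 272.9 = 50.5 kJ/kg
dh_actual = 331.1 - 272.9 = 58.2 kJ/kg
eta_s = dh_ideal / dh_actual = 50.5 / 58.2
eta_s = 0.8677

0.8677


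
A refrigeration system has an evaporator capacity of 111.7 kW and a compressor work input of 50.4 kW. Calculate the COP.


COP = Q_evap / W
COP = 111.7 / 50.4
COP = 2.216

2.216


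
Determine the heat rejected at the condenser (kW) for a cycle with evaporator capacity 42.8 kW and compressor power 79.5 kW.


Q_cond = Q_evap + W
Q_cond = 42.8 + 79.5
Q_cond = 122.3 kW

122.3


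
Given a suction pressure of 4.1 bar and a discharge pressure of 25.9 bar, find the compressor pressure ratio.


PR = P_high / P_low
PR = 25.9 / 4.1
PR = 6.317

6.317


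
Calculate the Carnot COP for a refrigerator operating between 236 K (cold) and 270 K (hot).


dT = 270 - 236 = 34 K
COP_carnot = T_cold / dT = 236 / 34
COP_carnot = 6.941

6.941


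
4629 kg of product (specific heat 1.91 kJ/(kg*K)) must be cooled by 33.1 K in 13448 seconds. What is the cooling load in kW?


Q = m * cp * dT / t
Q = 4629 * 1.91 * 33.1 / 13448
Q = 21.762 kW

21.762
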